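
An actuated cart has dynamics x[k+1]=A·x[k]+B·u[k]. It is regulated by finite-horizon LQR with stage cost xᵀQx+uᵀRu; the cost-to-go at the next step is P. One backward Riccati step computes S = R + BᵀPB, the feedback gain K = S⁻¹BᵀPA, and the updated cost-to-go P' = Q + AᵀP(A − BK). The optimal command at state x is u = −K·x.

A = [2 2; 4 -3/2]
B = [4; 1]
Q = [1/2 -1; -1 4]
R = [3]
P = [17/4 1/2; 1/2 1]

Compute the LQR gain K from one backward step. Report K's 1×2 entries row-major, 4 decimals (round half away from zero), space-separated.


0.6184 0.4013

BᵀP = [17.5000 3.0000]
S = R + BᵀPB = [3] + [73.0000] = [76.0000]
BᵀPA = [47.0000 30.5000]
K = S⁻¹·BᵀPA = [0.6184 0.4013]
A−BK = [-0.4737 0.3947; 3.3816 -1.9013]
AᵀP(A−BK) = [11.9342 -5.3618; -5.3618 4.0099]
P' = Q + AᵀP(A−BK) = [12.4342 -6.3618; -6.3618 8.0099]
tr(P') = 20.4441


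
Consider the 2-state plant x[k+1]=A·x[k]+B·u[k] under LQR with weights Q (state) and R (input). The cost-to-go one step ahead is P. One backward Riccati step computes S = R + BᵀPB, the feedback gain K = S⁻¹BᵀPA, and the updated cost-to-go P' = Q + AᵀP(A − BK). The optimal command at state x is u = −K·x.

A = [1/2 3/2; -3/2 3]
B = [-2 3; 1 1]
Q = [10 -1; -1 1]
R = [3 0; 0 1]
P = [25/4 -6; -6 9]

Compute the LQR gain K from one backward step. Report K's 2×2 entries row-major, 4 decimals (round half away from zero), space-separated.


-0.8351 1.2132 -0.2954 1.1233

BᵀP = [-18.5000 21.0000; 12.7500 -9.0000]
S = R + BᵀPB = [3 0; 0 1] + [58.0000 -34.5000; -34.5000 29.2500] = [61.0000 -34.5000; -34.5000 30.2500]
BᵀPA = [-40.7500 35.2500; 19.8750 -7.8750]
K = S⁻¹·BᵀPA = [-0.8351 1.2132; -0.2954 1.1233]
A−BK = [-0.2840 0.5565; -0.3695 0.6635]
AᵀP(A−BK) = [2.6531 -4.2011; -4.2011 7.1442]
P' = Q + AᵀP(A−BK) = [12.6531 -5.2011; -5.2011 8.1442]
tr(P') = 20.7972


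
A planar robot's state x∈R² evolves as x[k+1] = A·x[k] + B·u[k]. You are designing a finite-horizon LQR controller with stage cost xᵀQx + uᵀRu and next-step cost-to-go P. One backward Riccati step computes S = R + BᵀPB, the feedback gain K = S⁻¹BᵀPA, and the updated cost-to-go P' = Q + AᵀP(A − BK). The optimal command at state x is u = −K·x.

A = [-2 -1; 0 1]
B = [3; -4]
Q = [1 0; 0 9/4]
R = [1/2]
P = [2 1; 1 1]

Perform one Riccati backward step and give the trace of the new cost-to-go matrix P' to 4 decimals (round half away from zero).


9.8690

BᵀP = [2.0000 -1.0000]
S = R + BᵀPB = [1/2] + [10.0000] = [10.5000]
BᵀPA = [-4.0000 -3.0000]
K = S⁻¹·BᵀPA = [-0.3810 -0.2857]
A−BK = [-0.8571 -0.1429; -1.5238 -0.1429]
AᵀP(A−BK) = [6.4762 0.8571; 0.8571 0.1429]
P' = Q + AᵀP(A−BK) = [7.4762 0.8571; 0.8571 2.3929]
tr(P') = 9.8690


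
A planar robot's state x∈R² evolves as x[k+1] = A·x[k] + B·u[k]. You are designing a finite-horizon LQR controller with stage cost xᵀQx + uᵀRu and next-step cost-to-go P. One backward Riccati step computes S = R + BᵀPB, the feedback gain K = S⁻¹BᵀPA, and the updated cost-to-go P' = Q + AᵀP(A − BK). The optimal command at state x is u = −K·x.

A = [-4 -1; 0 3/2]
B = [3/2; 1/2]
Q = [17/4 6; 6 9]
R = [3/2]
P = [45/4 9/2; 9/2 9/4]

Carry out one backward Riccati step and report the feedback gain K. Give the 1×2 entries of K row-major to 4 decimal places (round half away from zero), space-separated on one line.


BᵀP = [19.1250 7.8750]
S = R + BᵀPB = [3/2] + [32.6250] = [34.1250]
BᵀPA = [-76.5000 -7.3125]
K = S⁻¹·BᵀPA = [-2.2418 -0.2143]
A−BK = [-0.6374 -0.6786; 1.1209 1.6071]
AᵀP(A−BK) = [8.5055 1.6071; 1.6071 1.2455]
P' = Q + AᵀP(A−BK) = [12.7555 7.6071; 7.6071 10.2455]
tr(P') = 23.0010

-2.2418 -0.2143


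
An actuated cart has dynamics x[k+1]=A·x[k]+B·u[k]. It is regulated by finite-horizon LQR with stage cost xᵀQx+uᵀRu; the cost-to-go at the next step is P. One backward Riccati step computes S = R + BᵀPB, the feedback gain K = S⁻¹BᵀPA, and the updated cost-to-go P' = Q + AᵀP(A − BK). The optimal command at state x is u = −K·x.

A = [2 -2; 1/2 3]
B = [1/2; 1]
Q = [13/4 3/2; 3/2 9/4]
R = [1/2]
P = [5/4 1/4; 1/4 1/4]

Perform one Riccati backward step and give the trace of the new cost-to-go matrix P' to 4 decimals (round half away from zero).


BᵀP = [0.8750 0.3750]
S = R + BᵀPB = [1/2] + [0.8125] = [1.3125]
BᵀPA = [1.9375 -0.6250]
K = S⁻¹·BᵀPA = [1.4762 -0.4762]
A−BK = [1.2619 -1.7619; -0.9762 3.4762]
AᵀP(A−BK) = [2.7024 -2.4524; -2.4524 3.9524]
P' = Q + AᵀP(A−BK) = [5.9524 -0.9524; -0.9524 6.2024]
tr(P') = 12.1548

12.1548


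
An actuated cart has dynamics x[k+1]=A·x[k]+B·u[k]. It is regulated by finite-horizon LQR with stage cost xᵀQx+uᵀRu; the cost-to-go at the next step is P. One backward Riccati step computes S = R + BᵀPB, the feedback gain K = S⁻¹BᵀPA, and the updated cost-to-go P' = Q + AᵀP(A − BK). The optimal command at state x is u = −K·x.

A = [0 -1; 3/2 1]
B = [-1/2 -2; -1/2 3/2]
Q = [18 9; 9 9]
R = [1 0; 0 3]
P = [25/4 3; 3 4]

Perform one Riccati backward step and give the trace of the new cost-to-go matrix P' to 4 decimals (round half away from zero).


BᵀP = [-4.6250 -3.5000; -8.0000 0.0000]
S = R + BᵀPB = [1 0; 0 3] + [4.0625 4.0000; 4.0000 16.0000] = [5.0625 4.0000; 4.0000 19.0000]
BᵀPA = [-5.2500 1.1250; 0.0000 8.0000]
K = S⁻¹·BᵀPA = [-1.2440 -0.1325; 0.2619 0.4489]
A−BK = [-0.0982 -0.1684; 0.4852 0.2603]
AᵀP(A−BK) = [2.4692 0.8044; 0.8044 0.8075]
P' = Q + AᵀP(A−BK) = [20.4692 9.8044; 9.8044 9.8075]
tr(P') = 30.2767

30.2767


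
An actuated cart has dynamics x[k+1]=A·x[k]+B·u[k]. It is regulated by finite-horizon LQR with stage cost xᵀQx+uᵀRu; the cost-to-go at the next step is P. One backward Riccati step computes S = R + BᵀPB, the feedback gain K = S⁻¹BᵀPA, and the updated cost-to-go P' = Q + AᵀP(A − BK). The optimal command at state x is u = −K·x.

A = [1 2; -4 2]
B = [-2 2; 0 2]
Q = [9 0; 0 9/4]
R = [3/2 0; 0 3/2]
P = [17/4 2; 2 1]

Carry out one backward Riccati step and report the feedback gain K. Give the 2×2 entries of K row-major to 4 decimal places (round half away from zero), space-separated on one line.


BᵀP = [-8.5000 -4.0000; 12.5000 6.0000]
S = R + BᵀPB = [3/2 0; 0 3/2] + [17.0000 -25.0000; -25.0000 37.0000] = [18.5000 -25.0000; -25.0000 38.5000]
BᵀPA = [7.5000 -25.0000; -11.5000 37.0000]
K = S⁻¹·BᵀPA = [0.0143 -0.4298; -0.2894 0.6819]
A−BK = [1.6074 -0.2235; -3.4212 0.6361]
AᵀP(A−BK) = [0.8145 -0.4341; -0.4341 1.0229]
P' = Q + AᵀP(A−BK) = [9.8145 -0.4341; -0.4341 3.2729]
tr(P') = 13.0874

0.0143 -0.4298 -0.2894 0.6819


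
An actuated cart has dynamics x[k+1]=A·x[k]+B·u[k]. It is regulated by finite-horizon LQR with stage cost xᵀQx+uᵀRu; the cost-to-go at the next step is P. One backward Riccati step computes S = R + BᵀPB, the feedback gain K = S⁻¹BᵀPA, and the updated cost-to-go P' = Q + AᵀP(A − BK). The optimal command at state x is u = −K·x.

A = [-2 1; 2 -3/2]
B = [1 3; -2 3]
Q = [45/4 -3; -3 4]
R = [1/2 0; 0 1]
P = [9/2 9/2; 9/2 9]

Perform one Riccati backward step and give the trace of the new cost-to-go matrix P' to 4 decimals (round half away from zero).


16.4561

BᵀP = [-4.5000 -13.5000; 27.0000 40.5000]
S = R + BᵀPB = [1/2 0; 0 1] + [22.5000 -54.0000; -54.0000 202.5000] = [23.0000 -54.0000; -54.0000 203.5000]
BᵀPA = [-18.0000 15.7500; 27.0000 -33.7500]
K = S⁻¹·BᵀPA = [-1.2496 0.7836; -0.1989 0.0421]
A−BK = [-0.1536 0.0902; 0.0975 -0.0591]
AᵀP(A−BK) = [0.8773 -0.5317; -0.5317 0.3288]
P' = Q + AᵀP(A−BK) = [12.1273 -3.5317; -3.5317 4.3288]
tr(P') = 16.4561


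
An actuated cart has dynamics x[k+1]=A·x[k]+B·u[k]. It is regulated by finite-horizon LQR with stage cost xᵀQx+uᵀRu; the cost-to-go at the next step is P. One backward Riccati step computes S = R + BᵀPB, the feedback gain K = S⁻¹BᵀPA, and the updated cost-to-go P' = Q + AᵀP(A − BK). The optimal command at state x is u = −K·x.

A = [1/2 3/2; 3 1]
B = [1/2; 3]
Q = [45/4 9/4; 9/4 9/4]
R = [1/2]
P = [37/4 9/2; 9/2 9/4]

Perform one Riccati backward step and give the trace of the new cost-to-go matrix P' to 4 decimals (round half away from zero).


BᵀP = [18.1250 9.0000]
S = R + BᵀPB = [1/2] + [36.0625] = [36.5625]
BᵀPA = [36.0625 36.1875]
K = S⁻¹·BᵀPA = [0.9863 0.9897]
A−BK = [0.0068 1.0051; 0.0410 -1.9692]
AᵀP(A−BK) = [0.4932 0.4949; 0.4949 0.7462]
P' = Q + AᵀP(A−BK) = [11.7432 2.7449; 2.7449 2.9962]
tr(P') = 14.7393

14.7393


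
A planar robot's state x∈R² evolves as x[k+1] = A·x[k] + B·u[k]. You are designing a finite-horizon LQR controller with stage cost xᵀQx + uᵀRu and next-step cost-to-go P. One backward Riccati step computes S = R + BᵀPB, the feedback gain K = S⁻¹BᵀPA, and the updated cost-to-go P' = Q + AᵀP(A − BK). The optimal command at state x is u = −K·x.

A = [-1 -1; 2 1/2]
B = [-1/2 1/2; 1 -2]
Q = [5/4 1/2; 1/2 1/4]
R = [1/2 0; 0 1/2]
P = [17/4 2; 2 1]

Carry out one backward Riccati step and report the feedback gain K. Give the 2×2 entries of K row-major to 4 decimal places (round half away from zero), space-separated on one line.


0.2143 0.3214 -0.0714 0.8929

BᵀP = [-0.1250 0.0000; -1.8750 -1.0000]
S = R + BᵀPB = [1/2 0; 0 1/2] + [0.0625 -0.0625; -0.0625 1.0625] = [0.5625 -0.0625; -0.0625 1.5625]
BᵀPA = [0.1250 0.1250; -0.1250 1.3750]
K = S⁻¹·BᵀPA = [0.2143 0.3214; -0.0714 0.8929]
A−BK = [-0.8571 -1.2857; 1.6429 1.9643]
AᵀP(A−BK) = [0.2143 0.3214; 0.3214 1.2321]
P' = Q + AᵀP(A−BK) = [1.4643 0.8214; 0.8214 1.4821]
tr(P') = 2.9464


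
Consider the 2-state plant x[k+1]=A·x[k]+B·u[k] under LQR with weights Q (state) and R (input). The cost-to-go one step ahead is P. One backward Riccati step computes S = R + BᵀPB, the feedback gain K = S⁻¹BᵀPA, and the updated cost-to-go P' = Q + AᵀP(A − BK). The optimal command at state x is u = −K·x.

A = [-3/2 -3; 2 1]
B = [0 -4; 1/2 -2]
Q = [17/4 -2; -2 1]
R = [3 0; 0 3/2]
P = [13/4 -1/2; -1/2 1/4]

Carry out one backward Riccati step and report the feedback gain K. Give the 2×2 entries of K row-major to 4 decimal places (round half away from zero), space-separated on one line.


BᵀP = [-0.2500 0.1250; -12.0000 1.5000]
S = R + BᵀPB = [3 0; 0 3/2] + [0.0625 0.7500; 0.7500 45.0000] = [3.0625 0.7500; 0.7500 46.5000]
BᵀPA = [0.6250 0.8750; 21.0000 37.5000]
K = S⁻¹·BᵀPA = [0.0939 0.0886; 0.4501 0.8050]
A−BK = [0.3004 0.2201; 2.8533 2.5658]
AᵀP(A−BK) = [1.8018 1.9142; 1.9142 2.2341]
P' = Q + AᵀP(A−BK) = [6.0518 -0.0858; -0.0858 3.2341]
tr(P') = 9.2859

0.0939 0.0886 0.4501 0.8050


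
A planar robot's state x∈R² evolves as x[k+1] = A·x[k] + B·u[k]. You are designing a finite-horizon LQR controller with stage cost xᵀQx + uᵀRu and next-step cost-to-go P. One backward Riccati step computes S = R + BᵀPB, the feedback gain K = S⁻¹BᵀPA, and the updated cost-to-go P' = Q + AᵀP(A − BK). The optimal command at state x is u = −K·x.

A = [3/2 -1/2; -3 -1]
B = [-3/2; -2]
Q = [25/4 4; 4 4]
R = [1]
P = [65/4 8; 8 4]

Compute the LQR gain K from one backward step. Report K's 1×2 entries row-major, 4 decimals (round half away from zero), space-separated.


-0.0055 0.3957

BᵀP = [-40.3750 -20.0000]
S = R + BᵀPB = [1] + [100.5625] = [101.5625]
BᵀPA = [-0.5625 40.1875]
K = S⁻¹·BᵀPA = [-0.0055 0.3957]
A−BK = [1.4917 0.0935; -3.0111 -0.2086]
AᵀP(A−BK) = [0.5594 0.0351; 0.0351 0.1606]
P' = Q + AᵀP(A−BK) = [6.8094 4.0351; 4.0351 4.1606]
tr(P') = 10.9700


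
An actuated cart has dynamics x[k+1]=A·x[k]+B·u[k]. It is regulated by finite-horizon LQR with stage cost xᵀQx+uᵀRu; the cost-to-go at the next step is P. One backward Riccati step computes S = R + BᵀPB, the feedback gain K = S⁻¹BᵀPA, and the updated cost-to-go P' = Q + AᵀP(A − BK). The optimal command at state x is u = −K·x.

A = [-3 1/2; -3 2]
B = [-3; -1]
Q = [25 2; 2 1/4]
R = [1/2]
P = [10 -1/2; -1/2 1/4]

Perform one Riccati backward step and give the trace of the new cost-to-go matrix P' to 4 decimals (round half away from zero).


BᵀP = [-29.5000 1.2500]
S = R + BᵀPB = [1/2] + [87.2500] = [87.7500]
BᵀPA = [84.7500 -12.2500]
K = S⁻¹·BᵀPA = [0.9658 -0.1396]
A−BK = [-0.1026 0.0812; -2.0342 1.8604]
AᵀP(A−BK) = [1.3974 -0.9188; -0.9188 0.7899]
P' = Q + AᵀP(A−BK) = [26.3974 1.0812; 1.0812 1.0399]
tr(P') = 27.4373

27.4373


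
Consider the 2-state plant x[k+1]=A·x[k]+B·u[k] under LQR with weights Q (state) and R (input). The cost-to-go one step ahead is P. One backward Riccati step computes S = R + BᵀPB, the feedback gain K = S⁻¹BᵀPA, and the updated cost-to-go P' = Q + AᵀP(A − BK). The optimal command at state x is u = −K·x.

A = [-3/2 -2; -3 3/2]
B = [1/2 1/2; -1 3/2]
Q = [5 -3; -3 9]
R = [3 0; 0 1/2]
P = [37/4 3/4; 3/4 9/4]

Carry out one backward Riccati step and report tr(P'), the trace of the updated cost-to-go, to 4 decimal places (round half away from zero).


BᵀP = [3.8750 -1.8750; 5.7500 3.7500]
S = R + BᵀPB = [3 0; 0 1/2] + [3.8125 -0.8750; -0.8750 8.5000] = [6.8125 -0.8750; -0.8750 9.0000]
BᵀPA = [-0.1875 -10.5625; -19.8750 -5.8750]
K = S⁻¹·BᵀPA = [-0.3151 -1.6550; -2.2390 -0.8137]
A−BK = [-0.2230 -0.7657; 0.0434 1.0655]
AᵀP(A−BK) = [3.2539 3.9554; 3.9554 15.3015]
P' = Q + AᵀP(A−BK) = [8.2539 0.9554; 0.9554 24.3015]
tr(P') = 32.5555

32.5555


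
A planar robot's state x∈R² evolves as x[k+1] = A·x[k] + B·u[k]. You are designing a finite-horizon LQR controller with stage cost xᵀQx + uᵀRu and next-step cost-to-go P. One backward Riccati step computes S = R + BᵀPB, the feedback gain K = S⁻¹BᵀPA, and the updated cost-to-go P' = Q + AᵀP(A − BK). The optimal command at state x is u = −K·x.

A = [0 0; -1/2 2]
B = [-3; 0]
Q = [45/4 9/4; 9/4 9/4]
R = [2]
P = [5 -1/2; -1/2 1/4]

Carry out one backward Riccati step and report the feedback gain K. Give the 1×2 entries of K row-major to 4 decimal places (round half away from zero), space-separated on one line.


-0.0160 0.0638

BᵀP = [-15.0000 1.5000]
S = R + BᵀPB = [2] + [45.0000] = [47.0000]
BᵀPA = [-0.7500 3.0000]
K = S⁻¹·BᵀPA = [-0.0160 0.0638]
A−BK = [-0.0479 0.1915; -0.5000 2.0000]
AᵀP(A−BK) = [0.0505 -0.2021; -0.2021 0.8085]
P' = Q + AᵀP(A−BK) = [11.3005 2.0479; 2.0479 3.0585]
tr(P') = 14.3590


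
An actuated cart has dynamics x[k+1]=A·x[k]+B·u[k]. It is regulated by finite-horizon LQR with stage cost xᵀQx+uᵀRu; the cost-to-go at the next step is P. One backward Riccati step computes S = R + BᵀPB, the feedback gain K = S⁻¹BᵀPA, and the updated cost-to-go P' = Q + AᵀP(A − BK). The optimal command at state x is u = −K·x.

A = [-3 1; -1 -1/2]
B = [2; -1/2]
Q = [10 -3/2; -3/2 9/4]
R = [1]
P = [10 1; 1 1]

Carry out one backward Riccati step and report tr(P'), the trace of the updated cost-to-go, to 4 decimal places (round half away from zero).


17.8232

BᵀP = [19.5000 1.5000]
S = R + BᵀPB = [1] + [38.2500] = [39.2500]
BᵀPA = [-60.0000 18.7500]
K = S⁻¹·BᵀPA = [-1.5287 0.4777]
A−BK = [0.0573 0.0446; -1.7643 -0.2611]
AᵀP(A−BK) = [5.2803 -0.3376; -0.3376 0.2930]
P' = Q + AᵀP(A−BK) = [15.2803 -1.8376; -1.8376 2.5430]
tr(P') = 17.8232


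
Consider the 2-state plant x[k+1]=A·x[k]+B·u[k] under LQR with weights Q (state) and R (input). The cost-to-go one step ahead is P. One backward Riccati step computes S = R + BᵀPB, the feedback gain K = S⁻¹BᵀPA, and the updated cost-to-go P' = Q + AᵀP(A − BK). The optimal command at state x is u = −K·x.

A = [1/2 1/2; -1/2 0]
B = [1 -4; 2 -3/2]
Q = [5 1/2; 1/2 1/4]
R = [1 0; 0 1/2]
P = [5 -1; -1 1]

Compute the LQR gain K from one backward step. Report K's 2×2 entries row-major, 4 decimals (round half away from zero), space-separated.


-0.2931 -0.0774 -0.2043 -0.1455

BᵀP = [3.0000 1.0000; -18.5000 2.5000]
S = R + BᵀPB = [1 0; 0 1/2] + [5.0000 -13.5000; -13.5000 70.2500] = [6.0000 -13.5000; -13.5000 70.7500]
BᵀPA = [1.0000 1.5000; -10.5000 -9.2500]
K = S⁻¹·BᵀPA = [-0.2931 -0.0774; -0.2043 -0.1455]
A−BK = [-0.0243 -0.0046; -0.2203 -0.0635]
AᵀP(A−BK) = [0.1476 0.0495; 0.0495 0.0201]
P' = Q + AᵀP(A−BK) = [5.1476 0.5495; 0.5495 0.2701]
tr(P') = 5.4177


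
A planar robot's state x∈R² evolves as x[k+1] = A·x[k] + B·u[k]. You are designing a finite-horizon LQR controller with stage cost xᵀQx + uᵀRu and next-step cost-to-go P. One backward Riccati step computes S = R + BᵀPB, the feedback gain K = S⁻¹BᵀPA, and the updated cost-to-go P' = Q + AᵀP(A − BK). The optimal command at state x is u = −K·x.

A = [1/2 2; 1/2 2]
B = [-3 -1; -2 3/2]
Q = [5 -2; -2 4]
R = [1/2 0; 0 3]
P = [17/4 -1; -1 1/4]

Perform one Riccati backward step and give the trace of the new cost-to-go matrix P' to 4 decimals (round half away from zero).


BᵀP = [-10.7500 2.5000; -5.7500 1.3750]
S = R + BᵀPB = [1/2 0; 0 3] + [27.2500 14.5000; 14.5000 7.8125] = [27.7500 14.5000; 14.5000 10.8125]
BᵀPA = [-4.1250 -16.5000; -2.1875 -8.7500]
K = S⁻¹·BᵀPA = [-0.1435 -0.5739; -0.0099 -0.0397]
A−BK = [0.0597 0.2387; 0.2279 0.9118]
AᵀP(A−BK) = [0.0115 0.0460; 0.0460 0.1841]
P' = Q + AᵀP(A−BK) = [5.0115 -1.9540; -1.9540 4.1841]
tr(P') = 9.1956

9.1956


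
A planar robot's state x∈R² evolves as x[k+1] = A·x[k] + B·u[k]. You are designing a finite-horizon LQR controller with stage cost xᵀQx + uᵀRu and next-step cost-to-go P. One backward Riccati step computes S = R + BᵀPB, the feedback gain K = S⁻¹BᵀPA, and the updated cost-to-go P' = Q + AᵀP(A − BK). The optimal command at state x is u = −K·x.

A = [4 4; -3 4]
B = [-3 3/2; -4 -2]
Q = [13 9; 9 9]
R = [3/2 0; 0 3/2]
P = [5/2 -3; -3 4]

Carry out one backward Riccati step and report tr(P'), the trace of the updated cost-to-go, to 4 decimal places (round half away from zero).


29.1443

BᵀP = [4.5000 -7.0000; 9.7500 -12.5000]
S = R + BᵀPB = [3/2 0; 0 3/2] + [14.5000 20.7500; 20.7500 39.6250] = [16.0000 20.7500; 20.7500 41.1250]
BᵀPA = [39.0000 -10.0000; 76.5000 -11.0000]
K = S⁻¹·BᵀPA = [0.0725 -0.8046; 1.8236 0.1385]
A−BK = [1.4823 1.3784; 0.9373 1.0585]
AᵀP(A−BK) = [5.6669 0.7848; 0.7848 1.4773]
P' = Q + AᵀP(A−BK) = [18.6669 9.7848; 9.7848 10.4773]
tr(P') = 29.1443


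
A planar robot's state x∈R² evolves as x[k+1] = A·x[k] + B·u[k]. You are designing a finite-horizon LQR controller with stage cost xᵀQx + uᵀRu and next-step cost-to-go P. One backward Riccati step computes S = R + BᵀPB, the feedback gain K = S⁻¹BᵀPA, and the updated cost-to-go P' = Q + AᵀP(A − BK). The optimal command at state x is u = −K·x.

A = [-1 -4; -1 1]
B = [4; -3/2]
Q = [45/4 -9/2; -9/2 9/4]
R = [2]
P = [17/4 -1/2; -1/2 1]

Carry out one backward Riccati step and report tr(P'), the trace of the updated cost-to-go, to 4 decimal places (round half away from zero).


BᵀP = [17.7500 -3.5000]
S = R + BᵀPB = [2] + [76.2500] = [78.2500]
BᵀPA = [-14.2500 -74.5000]
K = S⁻¹·BᵀPA = [-0.1821 -0.9521]
A−BK = [-0.2716 -0.1917; -1.2732 -0.4281]
AᵀP(A−BK) = [1.6550 0.9329; 0.9329 2.0703]
P' = Q + AᵀP(A−BK) = [12.9050 -3.5671; -3.5671 4.3203]
tr(P') = 17.2252

17.2252


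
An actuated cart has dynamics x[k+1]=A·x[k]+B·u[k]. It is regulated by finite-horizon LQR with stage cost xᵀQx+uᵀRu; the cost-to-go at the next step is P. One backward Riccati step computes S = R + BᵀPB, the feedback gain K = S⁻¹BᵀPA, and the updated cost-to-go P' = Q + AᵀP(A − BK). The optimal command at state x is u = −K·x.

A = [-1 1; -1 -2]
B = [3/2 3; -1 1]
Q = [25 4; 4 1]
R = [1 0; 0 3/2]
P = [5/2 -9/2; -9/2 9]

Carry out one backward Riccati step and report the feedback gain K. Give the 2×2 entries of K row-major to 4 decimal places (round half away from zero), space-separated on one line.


0.3360 1.3920 -0.2540 -0.0880

BᵀP = [8.2500 -15.7500; 3.0000 -4.5000]
S = R + BᵀPB = [1 0; 0 3/2] + [28.1250 9.0000; 9.0000 4.5000] = [29.1250 9.0000; 9.0000 6.0000]
BᵀPA = [7.5000 39.7500; 1.5000 12.0000]
K = S⁻¹·BᵀPA = [0.3360 1.3920; -0.2540 -0.0880]
A−BK = [-0.7420 -0.8240; -0.4100 -0.5200]
AᵀP(A−BK) = [0.3610 0.6920; 0.6920 2.2240]
P' = Q + AᵀP(A−BK) = [25.3610 4.6920; 4.6920 3.2240]
tr(P') = 28.5850


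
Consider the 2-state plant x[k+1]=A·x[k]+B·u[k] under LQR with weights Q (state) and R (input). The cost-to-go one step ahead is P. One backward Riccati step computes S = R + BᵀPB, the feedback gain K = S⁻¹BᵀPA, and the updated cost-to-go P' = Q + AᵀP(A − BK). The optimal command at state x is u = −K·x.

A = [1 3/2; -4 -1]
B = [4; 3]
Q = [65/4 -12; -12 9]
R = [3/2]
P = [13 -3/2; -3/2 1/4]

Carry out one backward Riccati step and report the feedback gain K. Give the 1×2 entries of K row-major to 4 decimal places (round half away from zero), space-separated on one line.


BᵀP = [47.5000 -5.2500]
S = R + BᵀPB = [3/2] + [174.2500] = [175.7500]
BᵀPA = [68.5000 76.5000]
K = S⁻¹·BᵀPA = [0.3898 0.4353]
A−BK = [-0.5590 -0.2411; -5.1693 -2.3058]
AᵀP(A−BK) = [2.3016 1.1835; 1.1835 0.7013]
P' = Q + AᵀP(A−BK) = [18.5516 -10.8165; -10.8165 9.7013]
tr(P') = 28.2528

0.3898 0.4353


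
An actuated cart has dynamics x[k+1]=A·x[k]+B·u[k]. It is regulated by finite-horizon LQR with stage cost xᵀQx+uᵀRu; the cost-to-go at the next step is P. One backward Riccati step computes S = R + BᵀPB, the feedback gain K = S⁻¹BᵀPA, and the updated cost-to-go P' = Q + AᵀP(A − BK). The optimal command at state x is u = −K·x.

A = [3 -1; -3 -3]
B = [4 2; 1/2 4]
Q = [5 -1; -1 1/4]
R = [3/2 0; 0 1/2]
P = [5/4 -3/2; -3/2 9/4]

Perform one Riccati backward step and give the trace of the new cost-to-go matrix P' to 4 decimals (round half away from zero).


BᵀP = [4.2500 -4.8750; -3.5000 6.0000]
S = R + BᵀPB = [3/2 0; 0 1/2] + [14.5625 -11.0000; -11.0000 17.0000] = [16.0625 -11.0000; -11.0000 17.5000]
BᵀPA = [27.3750 10.3750; -28.5000 -14.5000]
K = S⁻¹·BᵀPA = [1.0342 0.1378; -0.9785 -0.7419]
A−BK = [0.8204 -0.0673; 0.3970 -0.1011]
AᵀP(A−BK) = [2.3018 0.5819; 0.5819 0.3120]
P' = Q + AᵀP(A−BK) = [7.3018 -0.4181; -0.4181 0.5620]
tr(P') = 7.8638

7.8638


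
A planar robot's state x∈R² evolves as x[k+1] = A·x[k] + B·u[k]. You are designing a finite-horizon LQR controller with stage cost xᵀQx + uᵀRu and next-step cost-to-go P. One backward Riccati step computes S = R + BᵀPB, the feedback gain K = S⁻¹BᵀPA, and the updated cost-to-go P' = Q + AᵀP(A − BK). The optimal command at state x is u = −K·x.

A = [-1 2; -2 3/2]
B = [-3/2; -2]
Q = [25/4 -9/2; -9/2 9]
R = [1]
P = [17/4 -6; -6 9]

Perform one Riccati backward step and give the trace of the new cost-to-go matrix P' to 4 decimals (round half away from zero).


BᵀP = [5.6250 -9.0000]
S = R + BᵀPB = [1] + [9.5625] = [10.5625]
BᵀPA = [12.3750 -2.2500]
K = S⁻¹·BᵀPA = [1.1716 -0.2130]
A−BK = [0.7574 1.6805; 0.3432 1.0740]
AᵀP(A−BK) = [1.7515 0.1361; 0.1361 0.7707]
P' = Q + AᵀP(A−BK) = [8.0015 -4.3639; -4.3639 9.7707]
tr(P') = 17.7722

17.7722


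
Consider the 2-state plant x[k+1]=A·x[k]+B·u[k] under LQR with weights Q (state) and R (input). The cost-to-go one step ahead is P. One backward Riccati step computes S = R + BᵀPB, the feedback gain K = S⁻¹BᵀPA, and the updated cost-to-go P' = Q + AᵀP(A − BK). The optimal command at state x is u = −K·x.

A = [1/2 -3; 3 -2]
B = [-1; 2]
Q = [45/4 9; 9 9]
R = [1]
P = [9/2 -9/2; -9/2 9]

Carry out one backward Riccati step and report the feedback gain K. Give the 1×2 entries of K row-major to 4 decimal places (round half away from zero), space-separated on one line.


BᵀP = [-13.5000 22.5000]
S = R + BᵀPB = [1] + [58.5000] = [59.5000]
BᵀPA = [60.7500 -4.5000]
K = S⁻¹·BᵀPA = [1.0210 -0.0756]
A−BK = [1.5210 -3.0756; 0.9580 -1.8487]
AᵀP(A−BK) = [6.5987 -11.1555; -11.1555 22.1597]
P' = Q + AᵀP(A−BK) = [17.8487 -2.1555; -2.1555 31.1597]
tr(P') = 49.0084

1.0210 -0.0756


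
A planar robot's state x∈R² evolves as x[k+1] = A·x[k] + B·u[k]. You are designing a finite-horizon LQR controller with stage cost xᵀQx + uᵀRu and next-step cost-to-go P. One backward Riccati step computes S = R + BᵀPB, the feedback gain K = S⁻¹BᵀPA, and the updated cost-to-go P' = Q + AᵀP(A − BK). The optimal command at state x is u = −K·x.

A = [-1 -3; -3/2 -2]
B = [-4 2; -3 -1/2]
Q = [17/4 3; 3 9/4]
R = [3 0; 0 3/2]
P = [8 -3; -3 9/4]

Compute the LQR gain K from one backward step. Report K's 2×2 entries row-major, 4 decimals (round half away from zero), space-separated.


BᵀP = [-23.0000 5.2500; 17.5000 -7.1250]
S = R + BᵀPB = [3 0; 0 3/2] + [76.2500 -48.6250; -48.6250 38.5625] = [79.2500 -48.6250; -48.6250 40.0625]
BᵀPA = [15.1250 58.5000; -6.8125 -38.2500]
K = S⁻¹·BᵀPA = [0.3389 0.5968; 0.2413 -0.2304]
A−BK = [-0.1270 -0.1520; -0.3627 -0.3248]
AᵀP(A−BK) = [0.5805 0.6537; 0.6537 1.2741]
P' = Q + AᵀP(A−BK) = [4.8305 3.6537; 3.6537 3.5241]
tr(P') = 8.3546

0.3389 0.5968 0.2413 -0.2304


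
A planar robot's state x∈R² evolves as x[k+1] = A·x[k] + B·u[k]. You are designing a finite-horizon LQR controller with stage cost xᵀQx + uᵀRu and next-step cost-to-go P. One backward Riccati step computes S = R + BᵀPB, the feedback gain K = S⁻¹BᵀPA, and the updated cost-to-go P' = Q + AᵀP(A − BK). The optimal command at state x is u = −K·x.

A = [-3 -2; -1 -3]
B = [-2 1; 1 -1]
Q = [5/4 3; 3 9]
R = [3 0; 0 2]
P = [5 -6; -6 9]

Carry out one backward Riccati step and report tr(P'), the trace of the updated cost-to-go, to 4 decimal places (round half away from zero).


25.2802

BᵀP = [-16.0000 21.0000; 11.0000 -15.0000]
S = R + BᵀPB = [3 0; 0 2] + [53.0000 -37.0000; -37.0000 26.0000] = [56.0000 -37.0000; -37.0000 28.0000]
BᵀPA = [27.0000 -31.0000; -18.0000 23.0000]
K = S⁻¹·BᵀPA = [0.4523 -0.0854; -0.0452 0.7085]
A−BK = [-2.0503 -2.8794; -1.4975 -2.2060]
AᵀP(A−BK) = [4.9749 6.0603; 6.0603 10.0553]
P' = Q + AᵀP(A−BK) = [6.2249 9.0603; 9.0603 19.0553]
tr(P') = 25.2802


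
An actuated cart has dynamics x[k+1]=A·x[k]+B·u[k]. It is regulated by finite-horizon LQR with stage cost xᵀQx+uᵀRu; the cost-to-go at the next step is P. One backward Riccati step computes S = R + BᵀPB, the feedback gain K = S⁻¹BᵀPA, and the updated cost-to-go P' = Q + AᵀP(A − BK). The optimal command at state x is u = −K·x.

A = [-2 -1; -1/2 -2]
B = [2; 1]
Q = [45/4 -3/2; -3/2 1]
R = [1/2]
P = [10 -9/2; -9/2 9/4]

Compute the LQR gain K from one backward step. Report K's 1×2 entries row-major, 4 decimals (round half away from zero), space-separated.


BᵀP = [15.5000 -6.7500]
S = R + BᵀPB = [1/2] + [24.2500] = [24.7500]
BᵀPA = [-27.6250 -2.0000]
K = S⁻¹·BᵀPA = [-1.1162 -0.0808]
A−BK = [0.2323 -0.8384; 0.6162 -1.9192]
AᵀP(A−BK) = [0.7285 -0.2323; -0.2323 0.8384]
P' = Q + AᵀP(A−BK) = [11.9785 -1.7323; -1.7323 1.8384]
tr(P') = 13.8169

-1.1162 -0.0808


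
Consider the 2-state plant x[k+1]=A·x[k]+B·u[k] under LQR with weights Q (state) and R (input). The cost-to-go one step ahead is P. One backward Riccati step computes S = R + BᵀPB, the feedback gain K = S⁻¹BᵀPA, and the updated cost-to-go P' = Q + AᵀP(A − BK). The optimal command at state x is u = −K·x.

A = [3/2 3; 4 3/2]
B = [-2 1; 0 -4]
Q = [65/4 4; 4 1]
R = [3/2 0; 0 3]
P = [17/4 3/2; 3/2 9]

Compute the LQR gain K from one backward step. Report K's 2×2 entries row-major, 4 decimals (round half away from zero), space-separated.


BᵀP = [-8.5000 -3.0000; -1.7500 -34.5000]
S = R + BᵀPB = [3/2 0; 0 3] + [17.0000 3.5000; 3.5000 136.2500] = [18.5000 3.5000; 3.5000 139.2500]
BᵀPA = [-24.7500 -30.0000; -140.6250 -57.0000]
K = S⁻¹·BᵀPA = [-1.1523 -1.5516; -0.9809 -0.3703]
A−BK = [0.1764 0.2672; 0.0763 0.0186]
AᵀP(A−BK) = [5.1032 4.0202; 4.0202 4.3440]
P' = Q + AᵀP(A−BK) = [21.3532 8.0202; 8.0202 5.3440]
tr(P') = 26.6972

-1.1523 -1.5516 -0.9809 -0.3703


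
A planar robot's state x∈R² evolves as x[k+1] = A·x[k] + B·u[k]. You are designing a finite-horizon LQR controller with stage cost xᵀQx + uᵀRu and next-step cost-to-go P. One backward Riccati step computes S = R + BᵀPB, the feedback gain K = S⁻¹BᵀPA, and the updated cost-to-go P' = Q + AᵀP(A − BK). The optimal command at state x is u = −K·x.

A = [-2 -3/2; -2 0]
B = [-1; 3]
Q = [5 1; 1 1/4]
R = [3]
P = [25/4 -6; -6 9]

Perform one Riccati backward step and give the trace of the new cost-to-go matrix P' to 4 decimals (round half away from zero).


19.4064

BᵀP = [-24.2500 33.0000]
S = R + BᵀPB = [3] + [123.2500] = [126.2500]
BᵀPA = [-17.5000 36.3750]
K = S⁻¹·BᵀPA = [-0.1386 0.2881]
A−BK = [-2.1386 -1.2119; -1.5842 -0.8644]
AᵀP(A−BK) = [10.5743 5.7921; 5.7921 3.5822]
P' = Q + AᵀP(A−BK) = [15.5743 6.7921; 6.7921 3.8322]
tr(P') = 19.4064


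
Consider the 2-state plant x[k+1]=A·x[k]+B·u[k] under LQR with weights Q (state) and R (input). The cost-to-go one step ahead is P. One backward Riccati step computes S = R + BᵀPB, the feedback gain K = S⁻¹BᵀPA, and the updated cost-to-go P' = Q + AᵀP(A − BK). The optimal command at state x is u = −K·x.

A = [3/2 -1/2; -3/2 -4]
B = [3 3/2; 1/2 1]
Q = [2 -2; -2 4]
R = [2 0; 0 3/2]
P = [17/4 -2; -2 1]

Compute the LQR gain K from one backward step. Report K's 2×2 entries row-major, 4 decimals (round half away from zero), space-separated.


0.6585 0.4390 0.2602 0.0807

BᵀP = [11.7500 -5.5000; 4.3750 -2.0000]
S = R + BᵀPB = [2 0; 0 3/2] + [32.5000 12.1250; 12.1250 4.5625] = [34.5000 12.1250; 12.1250 6.0625]
BᵀPA = [25.8750 16.1250; 9.5625 5.8125]
K = S⁻¹·BᵀPA = [0.6585 0.4390; 0.2602 0.0807]
A−BK = [-0.8660 -1.9381; -2.0895 -4.3002]
AᵀP(A−BK) = [1.2843 1.1809; 1.1809 1.5141]
P' = Q + AᵀP(A−BK) = [3.2843 -0.8191; -0.8191 5.5141]
tr(P') = 8.7983


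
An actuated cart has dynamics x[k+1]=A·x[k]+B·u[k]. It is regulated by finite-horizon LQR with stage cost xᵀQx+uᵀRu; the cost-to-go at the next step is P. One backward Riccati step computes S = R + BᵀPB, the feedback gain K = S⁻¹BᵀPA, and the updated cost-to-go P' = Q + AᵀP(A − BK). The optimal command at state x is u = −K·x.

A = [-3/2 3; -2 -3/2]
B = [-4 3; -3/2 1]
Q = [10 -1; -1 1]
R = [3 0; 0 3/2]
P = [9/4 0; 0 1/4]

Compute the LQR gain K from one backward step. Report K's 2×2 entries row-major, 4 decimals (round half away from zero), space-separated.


BᵀP = [-9.0000 -0.3750; 6.7500 0.2500]
S = R + BᵀPB = [3 0; 0 3/2] + [36.5625 -27.3750; -27.3750 20.5000] = [39.5625 -27.3750; -27.3750 22.0000]
BᵀPA = [14.2500 -26.4375; -10.6250 19.8750]
K = S⁻¹·BᵀPA = [0.1871 -0.3103; -0.2501 0.5172]
A−BK = [-0.0012 0.2069; -1.4692 -2.4828]
AᵀP(A−BK) = [0.7385 0.5431; 0.5431 2.3276]
P' = Q + AᵀP(A−BK) = [10.7385 -0.4569; -0.4569 3.3276]
tr(P') = 14.0661

0.1871 -0.3103 -0.2501 0.5172


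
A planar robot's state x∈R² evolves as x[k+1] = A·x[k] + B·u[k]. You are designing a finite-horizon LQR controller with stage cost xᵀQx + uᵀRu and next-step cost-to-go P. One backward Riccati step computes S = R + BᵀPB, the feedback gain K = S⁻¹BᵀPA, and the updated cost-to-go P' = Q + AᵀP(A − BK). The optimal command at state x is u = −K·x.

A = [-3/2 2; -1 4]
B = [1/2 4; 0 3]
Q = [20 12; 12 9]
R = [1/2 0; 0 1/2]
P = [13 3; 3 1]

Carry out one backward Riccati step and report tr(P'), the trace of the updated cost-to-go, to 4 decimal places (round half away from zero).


30.5949

BᵀP = [6.5000 1.5000; 61.0000 15.0000]
S = R + BᵀPB = [1/2 0; 0 1/2] + [3.2500 30.5000; 30.5000 289.0000] = [3.7500 30.5000; 30.5000 289.5000]
BᵀPA = [-11.2500 19.0000; -106.5000 182.0000]
K = S⁻¹·BᵀPA = [-0.0555 -0.3250; -0.3620 0.6629]
A−BK = [-0.0241 -0.4891; 0.0861 2.0113]
AᵀP(A−BK) = [0.0696 -0.0563; -0.0563 1.5253]
P' = Q + AᵀP(A−BK) = [20.0696 11.9437; 11.9437 10.5253]
tr(P') = 30.5949


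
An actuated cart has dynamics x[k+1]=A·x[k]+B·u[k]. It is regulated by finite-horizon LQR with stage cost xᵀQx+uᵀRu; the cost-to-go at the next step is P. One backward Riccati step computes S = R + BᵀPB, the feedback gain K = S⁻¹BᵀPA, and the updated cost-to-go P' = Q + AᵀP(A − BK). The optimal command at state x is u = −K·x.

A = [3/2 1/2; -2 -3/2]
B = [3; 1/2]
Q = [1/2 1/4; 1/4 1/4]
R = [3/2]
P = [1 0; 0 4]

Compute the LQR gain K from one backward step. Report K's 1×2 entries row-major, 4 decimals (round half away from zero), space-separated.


0.0435 -0.1304

BᵀP = [3.0000 2.0000]
S = R + BᵀPB = [3/2] + [10.0000] = [11.5000]
BᵀPA = [0.5000 -1.5000]
K = S⁻¹·BᵀPA = [0.0435 -0.1304]
A−BK = [1.3696 0.8913; -2.0217 -1.4348]
AᵀP(A−BK) = [18.2283 12.8152; 12.8152 9.0543]
P' = Q + AᵀP(A−BK) = [18.7283 13.0652; 13.0652 9.3043]
tr(P') = 28.0326


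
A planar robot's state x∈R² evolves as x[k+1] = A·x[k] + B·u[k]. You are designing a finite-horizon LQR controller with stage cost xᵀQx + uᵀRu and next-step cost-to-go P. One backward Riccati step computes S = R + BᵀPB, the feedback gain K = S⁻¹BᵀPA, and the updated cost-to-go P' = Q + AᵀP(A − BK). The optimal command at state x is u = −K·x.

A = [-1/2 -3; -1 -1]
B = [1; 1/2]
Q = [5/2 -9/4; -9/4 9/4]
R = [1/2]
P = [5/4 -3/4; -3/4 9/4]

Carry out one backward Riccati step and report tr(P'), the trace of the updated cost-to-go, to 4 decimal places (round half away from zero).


9.3800

BᵀP = [0.8750 0.3750]
S = R + BᵀPB = [1/2] + [1.0625] = [1.5625]
BᵀPA = [-0.8125 -3.0000]
K = S⁻¹·BᵀPA = [-0.5200 -1.9200]
A−BK = [0.0200 -1.0800; -0.7400 -0.0400]
AᵀP(A−BK) = [1.3900 -0.0600; -0.0600 3.2400]
P' = Q + AᵀP(A−BK) = [3.8900 -2.3100; -2.3100 5.4900]
tr(P') = 9.3800


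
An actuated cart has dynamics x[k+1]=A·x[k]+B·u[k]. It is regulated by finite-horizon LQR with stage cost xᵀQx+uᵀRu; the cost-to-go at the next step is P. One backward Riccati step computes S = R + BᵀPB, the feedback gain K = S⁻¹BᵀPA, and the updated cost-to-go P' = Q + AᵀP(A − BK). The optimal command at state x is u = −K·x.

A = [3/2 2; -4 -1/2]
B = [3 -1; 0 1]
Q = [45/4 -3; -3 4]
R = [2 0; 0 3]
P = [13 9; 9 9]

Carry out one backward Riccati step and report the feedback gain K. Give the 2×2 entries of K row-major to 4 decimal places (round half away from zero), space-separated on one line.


-0.6074 0.5160 -1.8984 -0.2583

BᵀP = [39.0000 27.0000; -4.0000 0.0000]
S = R + BᵀPB = [2 0; 0 3] + [117.0000 -12.0000; -12.0000 4.0000] = [119.0000 -12.0000; -12.0000 7.0000]
BᵀPA = [-49.5000 64.5000; -6.0000 -8.0000]
K = S⁻¹·BᵀPA = [-0.6074 0.5160; -1.8984 -0.2583]
A−BK = [1.4238 0.1938; -2.1016 -0.2417]
AᵀP(A−BK) = [23.7932 2.2402; 2.2402 0.9035]
P' = Q + AᵀP(A−BK) = [35.0432 -0.7598; -0.7598 4.9035]
tr(P') = 39.9467


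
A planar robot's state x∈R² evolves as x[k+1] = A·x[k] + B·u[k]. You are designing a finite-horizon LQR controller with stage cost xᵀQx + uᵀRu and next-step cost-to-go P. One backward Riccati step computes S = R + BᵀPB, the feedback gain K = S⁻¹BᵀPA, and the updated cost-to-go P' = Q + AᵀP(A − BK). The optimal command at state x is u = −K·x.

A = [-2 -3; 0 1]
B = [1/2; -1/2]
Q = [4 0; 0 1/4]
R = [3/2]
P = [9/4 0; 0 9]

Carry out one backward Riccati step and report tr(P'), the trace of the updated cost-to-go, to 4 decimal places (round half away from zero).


BᵀP = [1.1250 -4.5000]
S = R + BᵀPB = [3/2] + [2.8125] = [4.3125]
BᵀPA = [-2.2500 -7.8750]
K = S⁻¹·BᵀPA = [-0.5217 -1.8261]
A−BK = [-1.7391 -2.0870; -0.2609 0.0870]
AᵀP(A−BK) = [7.8261 9.3913; 9.3913 14.8696]
P' = Q + AᵀP(A−BK) = [11.8261 9.3913; 9.3913 15.1196]
tr(P') = 26.9457

26.9457


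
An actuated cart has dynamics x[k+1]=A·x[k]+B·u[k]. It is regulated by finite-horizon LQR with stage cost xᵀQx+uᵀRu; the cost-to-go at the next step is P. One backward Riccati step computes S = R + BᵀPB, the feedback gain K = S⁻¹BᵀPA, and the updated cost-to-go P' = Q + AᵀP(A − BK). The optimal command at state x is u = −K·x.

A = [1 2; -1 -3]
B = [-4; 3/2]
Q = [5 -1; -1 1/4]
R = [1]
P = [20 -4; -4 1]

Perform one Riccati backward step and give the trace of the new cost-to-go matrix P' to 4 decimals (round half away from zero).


BᵀP = [-86.0000 17.5000]
S = R + BᵀPB = [1] + [370.2500] = [371.2500]
BᵀPA = [-103.5000 -224.5000]
K = S⁻¹·BᵀPA = [-0.2788 -0.6047]
A−BK = [-0.1152 -0.4189; -0.5818 -2.0929]
AᵀP(A−BK) = [0.1455 0.4121; 0.4121 1.2418]
P' = Q + AᵀP(A−BK) = [5.1455 -0.5879; -0.5879 1.4918]
tr(P') = 6.6372

6.6372


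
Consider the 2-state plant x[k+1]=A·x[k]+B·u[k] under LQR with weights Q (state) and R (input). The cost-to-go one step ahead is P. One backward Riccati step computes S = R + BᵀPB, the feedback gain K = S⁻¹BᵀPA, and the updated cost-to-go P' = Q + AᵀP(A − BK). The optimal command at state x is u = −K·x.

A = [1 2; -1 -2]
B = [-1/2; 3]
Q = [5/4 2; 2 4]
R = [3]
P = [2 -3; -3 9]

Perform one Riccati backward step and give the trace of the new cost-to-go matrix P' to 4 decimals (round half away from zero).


BᵀP = [-10.0000 28.5000]
S = R + BᵀPB = [3] + [90.5000] = [93.5000]
BᵀPA = [-38.5000 -77.0000]
K = S⁻¹·BᵀPA = [-0.4118 -0.8235]
A−BK = [0.7941 1.5882; 0.2353 0.4706]
AᵀP(A−BK) = [1.1471 2.2941; 2.2941 4.5882]
P' = Q + AᵀP(A−BK) = [2.3971 4.2941; 4.2941 8.5882]
tr(P') = 10.9853

10.9853


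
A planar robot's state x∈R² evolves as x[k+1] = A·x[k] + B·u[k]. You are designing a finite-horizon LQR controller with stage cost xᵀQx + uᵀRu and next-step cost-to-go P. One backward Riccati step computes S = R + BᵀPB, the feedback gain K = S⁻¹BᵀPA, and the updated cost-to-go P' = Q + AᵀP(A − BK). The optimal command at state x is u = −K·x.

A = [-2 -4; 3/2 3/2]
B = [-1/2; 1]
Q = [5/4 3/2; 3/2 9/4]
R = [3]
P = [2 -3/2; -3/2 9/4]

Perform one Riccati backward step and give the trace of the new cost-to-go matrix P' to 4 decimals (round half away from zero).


BᵀP = [-2.5000 3.0000]
S = R + BᵀPB = [3] + [4.2500] = [7.2500]
BᵀPA = [9.5000 14.5000]
K = S⁻¹·BᵀPA = [1.3103 2.0000]
A−BK = [-1.3448 -3.0000; 0.1897 -0.5000]
AᵀP(A−BK) = [9.6142 15.5625; 15.5625 26.0625]
P' = Q + AᵀP(A−BK) = [10.8642 17.0625; 17.0625 28.3125]
tr(P') = 39.1767

39.1767


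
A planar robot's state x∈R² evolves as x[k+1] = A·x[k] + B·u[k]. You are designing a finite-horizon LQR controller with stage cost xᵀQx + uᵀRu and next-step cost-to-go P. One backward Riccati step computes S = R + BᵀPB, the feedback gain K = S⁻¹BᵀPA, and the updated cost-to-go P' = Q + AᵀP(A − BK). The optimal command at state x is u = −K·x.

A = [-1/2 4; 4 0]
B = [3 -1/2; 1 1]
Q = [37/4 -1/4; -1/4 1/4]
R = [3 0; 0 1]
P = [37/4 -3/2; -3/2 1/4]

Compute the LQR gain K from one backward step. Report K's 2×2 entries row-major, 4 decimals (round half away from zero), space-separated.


BᵀP = [26.2500 -4.2500; -6.1250 1.0000]
S = R + BᵀPB = [3 0; 0 1] + [74.5000 -17.3750; -17.3750 4.0625] = [77.5000 -17.3750; -17.3750 5.0625]
BᵀPA = [-30.1250 105.0000; 7.0625 -24.5000]
K = S⁻¹·BᵀPA = [-0.3294 1.1705; 0.2645 -0.8222]
A−BK = [0.6205 0.0774; 4.0650 -0.3482]
AᵀP(A−BK) = [0.5210 -1.4317; -1.4317 4.9528]
P' = Q + AᵀP(A−BK) = [9.7710 -1.6817; -1.6817 5.2028]
tr(P') = 14.9738

-0.3294 1.1705 0.2645 -0.8222


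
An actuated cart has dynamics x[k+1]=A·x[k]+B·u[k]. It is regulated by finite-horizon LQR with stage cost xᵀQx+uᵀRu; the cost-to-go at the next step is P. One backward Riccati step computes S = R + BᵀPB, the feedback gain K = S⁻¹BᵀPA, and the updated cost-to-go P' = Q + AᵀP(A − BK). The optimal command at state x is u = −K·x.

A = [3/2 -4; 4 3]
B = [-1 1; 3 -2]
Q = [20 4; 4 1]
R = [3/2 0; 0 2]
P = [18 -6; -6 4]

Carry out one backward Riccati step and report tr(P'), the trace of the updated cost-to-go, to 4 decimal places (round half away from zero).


BᵀP = [-36.0000 18.0000; 30.0000 -14.0000]
S = R + BᵀPB = [3/2 0; 0 2] + [90.0000 -72.0000; -72.0000 58.0000] = [91.5000 -72.0000; -72.0000 60.0000]
BᵀPA = [18.0000 198.0000; -11.0000 -162.0000]
K = S⁻¹·BᵀPA = [0.9412 0.7059; 0.9461 -1.8529]
A−BK = [1.4951 -1.4412; 3.0686 -2.8235]
AᵀP(A−BK) = [25.9657 -24.0882; -24.0882 28.0588]
P' = Q + AᵀP(A−BK) = [45.9657 -20.0882; -20.0882 29.0588]
tr(P') = 75.0245

75.0245
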